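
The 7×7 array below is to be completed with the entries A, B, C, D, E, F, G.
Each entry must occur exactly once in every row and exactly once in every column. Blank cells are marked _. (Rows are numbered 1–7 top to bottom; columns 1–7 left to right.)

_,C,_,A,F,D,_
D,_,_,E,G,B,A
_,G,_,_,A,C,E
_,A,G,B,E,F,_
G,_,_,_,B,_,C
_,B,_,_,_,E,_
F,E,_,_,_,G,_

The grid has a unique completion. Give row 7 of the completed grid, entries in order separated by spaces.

F E A C D G B

Row 2, column 2: row 2 has {A, B, D, E, G} and column 2 has {A, B, C, E, G}, leaving only F.
Row 2, column 3: row 2 has {A, B, D, E, F, G} and column 3 has {G}, leaving only C.
Row 3, column 1: row 3 has {A, C, E, G} and column 1 has {D, F, G}, leaving only B.
Row 1, column 1: row 1 has {A, C, D, F} and column 1 has {B, D, F, G}, leaving only E.
Row 1, column 3: row 1 has {A, C, D, E, F} and column 3 has {C, G}, leaving only B.
Row 1, column 7: row 1 has {A, B, C, D, E, F} and column 7 has {A, C, E}, leaving only G.
Row 4, column 1: row 4 has {A, B, E, F, G} and column 1 has {B, D, E, F, G}, leaving only C.
Row 4, column 7: row 4 has {A, B, C, E, F, G} and column 7 has {A, C, E, G}, leaving only D.
Row 7, column 7: row 7 has {E, F, G} and column 7 has {A, C, D, E, G}, leaving only B.
Row 5, column 2: row 5 has {B, C, G} and column 2 has {A, B, C, E, F, G}, leaving only D.
Row 5, column 4: row 5 has {B, C, D, G} and column 4 has {A, B, E}, leaving only F.
Row 3, column 4: row 3 has {A, B, C, E, G} and column 4 has {A, B, E, F}, leaving only D.
Row 7, column 4: row 7 has {B, E, F, G} and column 4 has {A, B, D, E, F}, leaving only C.
Row 7, column 5: row 7 has {B, C, E, F, G} and column 5 has {A, B, E, F, G}, leaving only D.
Row 7, column 3: row 7 has {B, C, D, E, F, G} and column 3 has {B, C, G}, leaving only A.
So row 7 reads: F E A C D G B.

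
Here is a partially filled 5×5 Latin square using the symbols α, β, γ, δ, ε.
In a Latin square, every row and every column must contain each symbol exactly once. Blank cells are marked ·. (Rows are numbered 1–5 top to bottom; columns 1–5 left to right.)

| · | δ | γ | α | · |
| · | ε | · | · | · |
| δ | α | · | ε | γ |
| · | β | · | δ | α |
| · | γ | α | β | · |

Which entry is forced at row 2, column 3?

Row 2, column 4: row 2 has {ε} and column 4 has {α, β, δ, ε}, leaving only γ.
Row 3, column 3: row 3 has {α, γ, δ, ε} and column 3 has {α, γ}, leaving only β.
Row 2 already has {γ, ε} and column 3 already has {α, β, γ}, so row 2, column 3 must be δ.

δ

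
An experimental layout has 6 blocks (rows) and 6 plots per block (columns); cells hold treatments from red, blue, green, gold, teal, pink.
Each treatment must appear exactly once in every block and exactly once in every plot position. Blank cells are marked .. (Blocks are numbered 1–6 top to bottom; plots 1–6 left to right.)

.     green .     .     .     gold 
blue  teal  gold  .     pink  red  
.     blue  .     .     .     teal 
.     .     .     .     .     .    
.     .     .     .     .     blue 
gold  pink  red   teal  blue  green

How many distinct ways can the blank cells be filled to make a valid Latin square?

Block 1, plot 1: eliminating its block and plot leaves {red, teal, pink}.
Block 1, plot 3: eliminating its block and plot leaves {blue, teal, pink}.
Block 1, plot 4: eliminating its block and plot leaves {red, blue, pink}.
Block 1, plot 5: eliminating its block and plot leaves {red, teal}.
Block 2, plot 4: eliminating its block and plot leaves {green}.
Block 3, plot 1: eliminating its block and plot leaves {red, green, pink}.
Block 3, plot 3: eliminating its block and plot leaves {green, pink}.
Block 3, plot 4: eliminating its block and plot leaves {red, green, gold, pink}.
Block 3, plot 5: eliminating its block and plot leaves {red, green, gold}.
Block 4, plot 1: eliminating its block and plot leaves {red, green, teal, pink}.
Block 4, plot 2: eliminating its block and plot leaves {red, gold}.
Block 4, plot 3: eliminating its block and plot leaves {blue, green, teal, pink}.
Block 4, plot 4: eliminating its block and plot leaves {red, blue, green, gold, pink}.
Block 4, plot 5: eliminating its block and plot leaves {red, green, gold, teal}.
Block 4, plot 6: eliminating its block and plot leaves {pink}.
Block 5, plot 1: eliminating its block and plot leaves {red, green, teal, pink}.
Block 5, plot 2: eliminating its block and plot leaves {red, gold}.
Block 5, plot 3: eliminating its block and plot leaves {green, teal, pink}.
Block 5, plot 4: eliminating its block and plot leaves {red, green, gold, pink}.
Block 5, plot 5: eliminating its block and plot leaves {red, green, gold, teal}.
Enumerating the assignments across these blanks that avoid any block or plot repeat gives 26 completions.

26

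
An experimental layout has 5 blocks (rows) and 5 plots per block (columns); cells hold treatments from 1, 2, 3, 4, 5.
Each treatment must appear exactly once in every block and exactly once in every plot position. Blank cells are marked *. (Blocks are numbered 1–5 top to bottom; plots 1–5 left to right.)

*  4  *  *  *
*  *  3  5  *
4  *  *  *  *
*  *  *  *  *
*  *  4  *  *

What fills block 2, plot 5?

Block 2, plot 5 is narrowed to {1, 2, 4}.
If it were 1, then block 2, plot 2 would be left with no valid symbol.
If it were 2, then block 2, plot 2 would be left with no valid symbol.
So block 2, plot 5 must be 4.

4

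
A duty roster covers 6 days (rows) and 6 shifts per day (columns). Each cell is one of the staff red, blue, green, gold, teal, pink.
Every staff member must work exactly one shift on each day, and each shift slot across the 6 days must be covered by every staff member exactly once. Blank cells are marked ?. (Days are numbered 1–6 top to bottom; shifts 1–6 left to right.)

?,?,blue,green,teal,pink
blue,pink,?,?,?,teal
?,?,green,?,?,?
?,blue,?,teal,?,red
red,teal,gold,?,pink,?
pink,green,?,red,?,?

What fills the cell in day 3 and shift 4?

Day 1, shift 1: day 1 has {blue, green, teal, pink} and shift 1 has {red, blue, pink}, leaving only gold.
Day 1, shift 2: day 1 has {blue, green, gold, teal, pink} and shift 2 has {blue, green, teal, pink}, leaving only red.
Day 2, shift 3: day 2 has {blue, teal, pink} and shift 3 has {blue, green, gold}, leaving only red.
Day 2, shift 4: day 2 has {red, blue, teal, pink} and shift 4 has {red, green, teal}, leaving only gold.
Day 2, shift 5: day 2 has {red, blue, gold, teal, pink} and shift 5 has {teal, pink}, leaving only green.
Day 3, shift 1: day 3 has {green} and shift 1 has {red, blue, gold, pink}, leaving only teal.
Day 3, shift 2: day 3 has {green, teal} and shift 2 has {red, blue, green, teal, pink}, leaving only gold.
Day 3, shift 6: day 3 has {green, gold, teal} and shift 6 has {red, teal, pink}, leaving only blue.
Day 3 already has {blue, green, gold, teal} and shift 4 already has {red, green, gold, teal}, so day 3, shift 4 must be pink.

pink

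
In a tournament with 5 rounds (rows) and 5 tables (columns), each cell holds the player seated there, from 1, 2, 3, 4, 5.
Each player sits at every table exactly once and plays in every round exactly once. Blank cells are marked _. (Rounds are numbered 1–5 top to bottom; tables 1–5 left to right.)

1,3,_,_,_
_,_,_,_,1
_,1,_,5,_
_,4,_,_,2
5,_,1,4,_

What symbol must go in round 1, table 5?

Round 1, table 4: round 1 has {1, 3} and table 4 has {4, 5}, leaving only 2.
Round 2, table 4: round 2 has {1} and table 4 has {2, 4, 5}, leaving only 3.
Round 4, table 1: round 4 has {2, 4} and table 1 has {1, 5}, leaving only 3.
Round 4, table 3: round 4 has {2, 3, 4} and table 3 has {1}, leaving only 5.
Round 1, table 3: round 1 has {1, 2, 3} and table 3 has {1, 5}, leaving only 4.
Round 1 already has {1, 2, 3, 4} and table 5 already has {1, 2}, so round 1, table 5 must be 5.

5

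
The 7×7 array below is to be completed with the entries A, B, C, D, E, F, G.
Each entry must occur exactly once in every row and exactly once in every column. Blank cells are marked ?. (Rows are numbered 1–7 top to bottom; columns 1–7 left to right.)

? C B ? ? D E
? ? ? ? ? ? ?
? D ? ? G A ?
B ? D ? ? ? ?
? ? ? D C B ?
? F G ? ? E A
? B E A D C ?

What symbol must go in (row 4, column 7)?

C

Row 6, column 5: row 6 has {A, E, F, G} and column 5 has {C, D, G}, leaving only B.
Row 6, column 4: row 6 has {A, B, E, F, G} and column 4 has {A, D}, leaving only C.
Row 6, column 1: row 6 has {A, B, C, E, F, G} and column 1 has {B}, leaving only D.
Row 4, column 7 is narrowed to {C, F, G}.
If it were F, then row 4, column 5 would be left with no valid symbol.
If it were G, then row 4, column 5 would be left with no valid symbol.
So row 4, column 7 must be C.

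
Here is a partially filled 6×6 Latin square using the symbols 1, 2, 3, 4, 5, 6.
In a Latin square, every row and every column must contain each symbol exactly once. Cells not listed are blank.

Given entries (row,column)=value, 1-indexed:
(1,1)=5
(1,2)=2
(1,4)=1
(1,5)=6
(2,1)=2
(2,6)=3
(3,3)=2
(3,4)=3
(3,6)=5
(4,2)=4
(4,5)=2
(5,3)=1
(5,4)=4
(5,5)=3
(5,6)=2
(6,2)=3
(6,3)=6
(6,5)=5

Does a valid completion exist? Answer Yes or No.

No

Row 1, column 6: row 1 has {1, 2, 5, 6} and column 6 has {2, 3, 5}, so it must be 4.
Row 1, column 3: row 1 has {1, 2, 4, 5, 6} and column 3 has {1, 2, 6}, so it must be 3.
Row 4, column 3: row 4 has {2, 4} and column 3 has {1, 2, 3, 6}, so it must be 5.
Row 2, column 3: row 2 has {2, 3} and column 3 has {1, 2, 3, 5, 6}, so it must be 4.
Row 2, column 5: row 2 has {2, 3, 4} and column 5 has {2, 3, 5, 6}, so it must be 1.
Row 3, column 5: row 3 has {2, 3, 5} and column 5 has {1, 2, 3, 5, 6}, so it must be 4.
Row 4, column 4: row 4 has {2, 4, 5} and column 4 has {1, 3, 4}, so it must be 6.
Row 2, column 4: row 2 has {1, 2, 3, 4} and column 4 has {1, 3, 4, 6}, so it must be 5.
Row 2, column 2: row 2 has {1, 2, 3, 4, 5} and column 2 has {2, 3, 4}, so it must be 6.
Row 3, column 2: row 3 has {2, 3, 4, 5} and column 2 has {2, 3, 4, 6}, so it must be 1.
Row 3, column 1: row 3 has {1, 2, 3, 4, 5} and column 1 has {2, 5}, so it must be 6.
Now row 5, column 1: row 5 together with column 1 already contain {1, 2, 3, 4, 5, 6} — every symbol — so nothing can go there. The grid has no valid completion.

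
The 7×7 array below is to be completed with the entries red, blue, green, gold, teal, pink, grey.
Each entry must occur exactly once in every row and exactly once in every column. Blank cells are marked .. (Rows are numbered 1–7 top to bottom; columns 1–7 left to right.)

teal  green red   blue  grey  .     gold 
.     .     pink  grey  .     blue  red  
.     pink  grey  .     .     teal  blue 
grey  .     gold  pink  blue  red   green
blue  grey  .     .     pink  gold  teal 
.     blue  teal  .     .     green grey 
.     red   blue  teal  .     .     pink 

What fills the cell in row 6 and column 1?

Row 1, column 6: row 1 has {red, blue, green, gold, teal, grey} and column 6 has {red, blue, green, gold, teal}, leaving only pink.
Row 4, column 2: row 4 has {red, blue, green, gold, pink, grey} and column 2 has {red, blue, green, pink, grey}, leaving only teal.
Row 2, column 2: row 2 has {red, blue, pink, grey} and column 2 has {red, blue, green, teal, pink, grey}, leaving only gold.
Row 2, column 1: row 2 has {red, blue, gold, pink, grey} and column 1 has {blue, teal, grey}, leaving only green.
Row 2, column 5: row 2 has {red, blue, green, gold, pink, grey} and column 5 has {blue, pink, grey}, leaving only teal.
Row 5, column 3: row 5 has {blue, gold, teal, pink, grey} and column 3 has {red, blue, gold, teal, pink, grey}, leaving only green.
Row 5, column 4: row 5 has {blue, green, gold, teal, pink, grey} and column 4 has {blue, teal, pink, grey}, leaving only red.
Row 6, column 4: row 6 has {blue, green, teal, grey} and column 4 has {red, blue, teal, pink, grey}, leaving only gold.
Row 3, column 4: row 3 has {blue, teal, pink, grey} and column 4 has {red, blue, gold, teal, pink, grey}, leaving only green.
Row 6, column 5: row 6 has {blue, green, gold, teal, grey} and column 5 has {blue, teal, pink, grey}, leaving only red.
Row 6 already has {red, blue, green, gold, teal, grey} and column 1 already has {blue, green, teal, grey}, so row 6, column 1 must be pink.

pink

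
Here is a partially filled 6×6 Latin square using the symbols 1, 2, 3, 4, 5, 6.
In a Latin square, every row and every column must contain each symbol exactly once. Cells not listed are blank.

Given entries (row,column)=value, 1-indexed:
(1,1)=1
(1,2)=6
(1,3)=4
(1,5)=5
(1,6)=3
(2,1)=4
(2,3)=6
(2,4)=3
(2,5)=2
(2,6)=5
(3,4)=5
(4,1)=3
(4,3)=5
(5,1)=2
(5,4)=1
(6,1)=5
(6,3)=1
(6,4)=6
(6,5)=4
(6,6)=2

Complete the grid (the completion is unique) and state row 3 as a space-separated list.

Row 3, column 1: row 3 has {5} and column 1 has {1, 2, 3, 4, 5}, leaving only 6.
Row 1, column 4: row 1 has {1, 3, 4, 5, 6} and column 4 has {1, 3, 5, 6}, leaving only 2.
Row 2, column 2: row 2 has {2, 3, 4, 5, 6} and column 2 has {6}, leaving only 1.
Row 4, column 4: row 4 has {3, 5} and column 4 has {1, 2, 3, 5, 6}, leaving only 4.
Row 4, column 2: row 4 has {3, 4, 5} and column 2 has {1, 6}, leaving only 2.
Row 5, column 3: row 5 has {1, 2} and column 3 has {1, 4, 5, 6}, leaving only 3.
Row 3, column 3: row 3 has {5, 6} and column 3 has {1, 3, 4, 5, 6}, leaving only 2.
Row 5, column 5: row 5 has {1, 2, 3} and column 5 has {2, 4, 5}, leaving only 6.
Row 4, column 5: row 4 has {2, 3, 4, 5} and column 5 has {2, 4, 5, 6}, leaving only 1.
Row 3, column 5: row 3 has {2, 5, 6} and column 5 has {1, 2, 4, 5, 6}, leaving only 3.
Row 3, column 2: row 3 has {2, 3, 5, 6} and column 2 has {1, 2, 6}, leaving only 4.
Row 3, column 6: row 3 has {2, 3, 4, 5, 6} and column 6 has {2, 3, 5}, leaving only 1.
So row 3 reads: 6 4 2 5 3 1.

6 4 2 5 3 1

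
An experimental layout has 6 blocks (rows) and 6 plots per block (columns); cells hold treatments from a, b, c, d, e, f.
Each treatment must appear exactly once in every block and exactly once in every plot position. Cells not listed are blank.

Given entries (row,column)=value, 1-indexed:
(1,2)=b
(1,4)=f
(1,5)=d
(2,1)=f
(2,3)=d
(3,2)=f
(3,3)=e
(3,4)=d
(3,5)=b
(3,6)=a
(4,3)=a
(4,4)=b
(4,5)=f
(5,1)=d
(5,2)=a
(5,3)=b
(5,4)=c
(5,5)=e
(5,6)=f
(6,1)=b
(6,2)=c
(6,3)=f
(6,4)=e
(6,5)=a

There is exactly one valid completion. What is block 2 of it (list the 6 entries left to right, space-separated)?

f e d a c b

Block 2, plot 2: block 2 has {d, f} and plot 2 has {a, b, c, f}, leaving only e.
Block 2, plot 4: block 2 has {d, e, f} and plot 4 has {b, c, d, e, f}, leaving only a.
Block 2, plot 5: block 2 has {a, d, e, f} and plot 5 has {a, b, d, e, f}, leaving only c.
Block 2, plot 6: block 2 has {a, c, d, e, f} and plot 6 has {a, f}, leaving only b.
So block 2 reads: f e d a c b.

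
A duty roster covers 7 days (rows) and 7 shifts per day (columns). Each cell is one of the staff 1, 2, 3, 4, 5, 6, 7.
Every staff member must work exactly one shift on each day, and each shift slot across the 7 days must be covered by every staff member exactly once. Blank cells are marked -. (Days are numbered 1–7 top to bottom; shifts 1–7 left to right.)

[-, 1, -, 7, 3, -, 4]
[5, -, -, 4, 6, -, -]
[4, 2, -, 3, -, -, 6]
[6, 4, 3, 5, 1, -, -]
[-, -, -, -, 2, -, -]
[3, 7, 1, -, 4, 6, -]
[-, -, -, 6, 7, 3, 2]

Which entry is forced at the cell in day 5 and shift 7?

3

Day 1, shift 1: day 1 has {1, 3, 4, 7} and shift 1 has {3, 4, 5, 6}, leaving only 2.
Day 1, shift 6: day 1 has {1, 2, 3, 4, 7} and shift 6 has {3, 6}, leaving only 5.
Day 1, shift 3: day 1 has {1, 2, 3, 4, 5, 7} and shift 3 has {1, 3}, leaving only 6.
Day 2, shift 2: day 2 has {4, 5, 6} and shift 2 has {1, 2, 4, 7}, leaving only 3.
Day 3, shift 5: day 3 has {2, 3, 4, 6} and shift 5 has {1, 2, 3, 4, 6, 7}, leaving only 5.
Day 3, shift 3: day 3 has {2, 3, 4, 5, 6} and shift 3 has {1, 3, 6}, leaving only 7.
Day 2, shift 3: day 2 has {3, 4, 5, 6} and shift 3 has {1, 3, 6, 7}, leaving only 2.
Day 3, shift 6: day 3 has {2, 3, 4, 5, 6, 7} and shift 6 has {3, 5, 6}, leaving only 1.
Day 2, shift 6: day 2 has {2, 3, 4, 5, 6} and shift 6 has {1, 3, 5, 6}, leaving only 7.
Day 2, shift 7: day 2 has {2, 3, 4, 5, 6, 7} and shift 7 has {2, 4, 6}, leaving only 1.
Day 4, shift 6: day 4 has {1, 3, 4, 5, 6} and shift 6 has {1, 3, 5, 6, 7}, leaving only 2.
Day 4, shift 7: day 4 has {1, 2, 3, 4, 5, 6} and shift 7 has {1, 2, 4, 6}, leaving only 7.
Day 5, shift 4: day 5 has {2} and shift 4 has {3, 4, 5, 6, 7}, leaving only 1.
Day 5, shift 1: day 5 has {1, 2} and shift 1 has {2, 3, 4, 5, 6}, leaving only 7.
Day 5, shift 6: day 5 has {1, 2, 7} and shift 6 has {1, 2, 3, 5, 6, 7}, leaving only 4.
Day 5, shift 3: day 5 has {1, 2, 4, 7} and shift 3 has {1, 2, 3, 6, 7}, leaving only 5.
Day 5 already has {1, 2, 4, 5, 7} and shift 7 already has {1, 2, 4, 6, 7}, so day 5, shift 7 must be 3.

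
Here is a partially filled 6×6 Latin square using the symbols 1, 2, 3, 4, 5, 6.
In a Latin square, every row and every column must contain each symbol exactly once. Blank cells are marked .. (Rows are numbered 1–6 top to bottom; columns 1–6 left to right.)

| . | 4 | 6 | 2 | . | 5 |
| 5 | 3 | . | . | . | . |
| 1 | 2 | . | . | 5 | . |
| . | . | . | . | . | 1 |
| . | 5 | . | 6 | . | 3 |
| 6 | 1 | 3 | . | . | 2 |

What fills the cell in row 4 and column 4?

4

Row 1, column 1: row 1 has {2, 4, 5, 6} and column 1 has {1, 5, 6}, leaving only 3.
Row 1, column 5: row 1 has {2, 3, 4, 5, 6} and column 5 has {5}, leaving only 1.
Row 3, column 3: row 3 has {1, 2, 5} and column 3 has {3, 6}, leaving only 4.
Row 3, column 4: row 3 has {1, 2, 4, 5} and column 4 has {2, 6}, leaving only 3.
Row 3, column 6: row 3 has {1, 2, 3, 4, 5} and column 6 has {1, 2, 3, 5}, leaving only 6.
Row 2, column 6: row 2 has {3, 5} and column 6 has {1, 2, 3, 5, 6}, leaving only 4.
Row 2, column 4: row 2 has {3, 4, 5} and column 4 has {2, 3, 6}, leaving only 1.
Row 2, column 3: row 2 has {1, 3, 4, 5} and column 3 has {3, 4, 6}, leaving only 2.
Row 2, column 5: row 2 has {1, 2, 3, 4, 5} and column 5 has {1, 5}, leaving only 6.
Row 4, column 2: row 4 has {1} and column 2 has {1, 2, 3, 4, 5}, leaving only 6.
Row 4, column 3: row 4 has {1, 6} and column 3 has {2, 3, 4, 6}, leaving only 5.
Row 4 already has {1, 5, 6} and column 4 already has {1, 2, 3, 6}, so row 4, column 4 must be 4.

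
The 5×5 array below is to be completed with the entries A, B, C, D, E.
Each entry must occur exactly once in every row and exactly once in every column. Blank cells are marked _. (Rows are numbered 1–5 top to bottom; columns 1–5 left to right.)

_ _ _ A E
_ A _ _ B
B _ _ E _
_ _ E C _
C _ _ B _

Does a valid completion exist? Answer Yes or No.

Yes

No row or column among the givens repeats a symbol, and propagating forced cells runs into no contradiction.
One valid completion exists (for instance, D C B A E / E A C D B / B D A E C / A B E C D / C E D B A).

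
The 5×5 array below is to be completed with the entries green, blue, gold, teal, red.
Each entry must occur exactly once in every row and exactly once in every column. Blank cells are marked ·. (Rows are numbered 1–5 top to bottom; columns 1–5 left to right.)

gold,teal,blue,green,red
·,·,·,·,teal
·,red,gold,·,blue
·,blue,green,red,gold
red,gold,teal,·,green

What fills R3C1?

green

Row 2, column 2: row 2 has {teal} and column 2 has {blue, gold, teal, red}, leaving only green.
Row 2, column 1: row 2 has {green, teal} and column 1 has {gold, red}, leaving only blue.
Row 2, column 3: row 2 has {green, blue, teal} and column 3 has {green, blue, gold, teal}, leaving only red.
Row 2, column 4: row 2 has {green, blue, teal, red} and column 4 has {green, red}, leaving only gold.
Row 3, column 4: row 3 has {blue, gold, red} and column 4 has {green, gold, red}, leaving only teal.
Row 3 already has {blue, gold, teal, red} and column 1 already has {blue, gold, red}, so row 3, column 1 must be green.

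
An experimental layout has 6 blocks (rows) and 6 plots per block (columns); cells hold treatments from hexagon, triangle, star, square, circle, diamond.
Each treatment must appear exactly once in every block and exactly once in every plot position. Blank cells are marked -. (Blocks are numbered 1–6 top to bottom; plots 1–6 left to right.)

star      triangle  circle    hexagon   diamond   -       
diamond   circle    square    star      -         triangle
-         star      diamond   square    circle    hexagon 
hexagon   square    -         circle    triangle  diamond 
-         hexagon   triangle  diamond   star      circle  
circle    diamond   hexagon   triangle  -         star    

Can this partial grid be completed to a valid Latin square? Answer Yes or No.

Yes

No block or plot among the givens repeats a symbol, and propagating forced cells runs into no contradiction.
One valid completion exists (for instance, star triangle circle hexagon diamond square / diamond circle square star hexagon triangle / triangle star diamond square circle hexagon / hexagon square star circle triangle diamond / square hexagon triangle diamond star circle / circle diamond hexagon triangle square star).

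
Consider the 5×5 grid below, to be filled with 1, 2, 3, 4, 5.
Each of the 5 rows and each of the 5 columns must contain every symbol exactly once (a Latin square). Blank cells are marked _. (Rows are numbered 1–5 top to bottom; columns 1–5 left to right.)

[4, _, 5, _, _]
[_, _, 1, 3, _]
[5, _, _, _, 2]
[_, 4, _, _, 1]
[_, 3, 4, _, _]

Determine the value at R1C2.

Row 1, column 5: row 1 has {4, 5} and column 5 has {1, 2}, leaving only 3.
Row 2, column 1: row 2 has {1, 3} and column 1 has {4, 5}, leaving only 2.
Row 2, column 2: row 2 has {1, 2, 3} and column 2 has {3, 4}, leaving only 5.
Row 2, column 5: row 2 has {1, 2, 3, 5} and column 5 has {1, 2, 3}, leaving only 4.
Row 3, column 2: row 3 has {2, 5} and column 2 has {3, 4, 5}, leaving only 1.
Row 1 already has {3, 4, 5} and column 2 already has {1, 3, 4, 5}, so row 1, column 2 must be 2.

2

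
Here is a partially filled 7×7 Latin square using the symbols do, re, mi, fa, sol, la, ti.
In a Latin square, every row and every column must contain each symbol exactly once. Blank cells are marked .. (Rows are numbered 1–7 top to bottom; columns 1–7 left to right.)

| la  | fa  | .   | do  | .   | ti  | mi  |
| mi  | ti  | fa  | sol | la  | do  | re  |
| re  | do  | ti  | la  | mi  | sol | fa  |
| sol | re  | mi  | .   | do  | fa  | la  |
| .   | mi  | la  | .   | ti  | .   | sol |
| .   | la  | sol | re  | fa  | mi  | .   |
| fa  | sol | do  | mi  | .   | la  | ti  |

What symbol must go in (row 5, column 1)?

Row 5 already has {mi, sol, la, ti} and column 1 already has {re, mi, fa, sol, la}, so row 5, column 1 must be do.

do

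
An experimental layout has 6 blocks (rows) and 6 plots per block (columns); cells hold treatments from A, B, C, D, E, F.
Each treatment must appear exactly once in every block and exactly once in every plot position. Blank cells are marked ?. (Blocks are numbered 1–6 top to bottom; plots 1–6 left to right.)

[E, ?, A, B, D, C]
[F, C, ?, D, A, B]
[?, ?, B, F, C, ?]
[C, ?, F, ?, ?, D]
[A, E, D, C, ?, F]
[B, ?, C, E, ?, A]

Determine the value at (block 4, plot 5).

E

Block 1, plot 2: block 1 has {A, B, C, D, E} and plot 2 has {C, E}, leaving only F.
Block 2, plot 3: block 2 has {A, B, C, D, F} and plot 3 has {A, B, C, D, F}, leaving only E.
Block 3, plot 1: block 3 has {B, C, F} and plot 1 has {A, B, C, E, F}, leaving only D.
Block 3, plot 2: block 3 has {B, C, D, F} and plot 2 has {C, E, F}, leaving only A.
Block 3, plot 6: block 3 has {A, B, C, D, F} and plot 6 has {A, B, C, D, F}, leaving only E.
Block 4, plot 2: block 4 has {C, D, F} and plot 2 has {A, C, E, F}, leaving only B.
Block 4 already has {B, C, D, F} and plot 5 already has {A, C, D}, so block 4, plot 5 must be E.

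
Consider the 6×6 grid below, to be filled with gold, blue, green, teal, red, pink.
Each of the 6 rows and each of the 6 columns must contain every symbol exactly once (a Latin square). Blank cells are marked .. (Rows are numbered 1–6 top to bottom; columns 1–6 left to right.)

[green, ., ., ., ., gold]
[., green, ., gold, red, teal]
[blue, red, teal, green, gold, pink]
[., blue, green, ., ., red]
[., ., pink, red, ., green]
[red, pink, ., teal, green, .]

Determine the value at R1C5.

Row 1, column 2: row 1 has {gold, green} and column 2 has {blue, green, red, pink}, leaving only teal.
Row 2, column 1: row 2 has {gold, green, teal, red} and column 1 has {blue, green, red}, leaving only pink.
Row 2, column 3: row 2 has {gold, green, teal, red, pink} and column 3 has {green, teal, pink}, leaving only blue.
Row 1, column 3: row 1 has {gold, green, teal} and column 3 has {blue, green, teal, pink}, leaving only red.
Row 4, column 4: row 4 has {blue, green, red} and column 4 has {gold, green, teal, red}, leaving only pink.
Row 1, column 4: row 1 has {gold, green, teal, red} and column 4 has {gold, green, teal, red, pink}, leaving only blue.
Row 1 already has {gold, blue, green, teal, red} and column 5 already has {gold, green, red}, so row 1, column 5 must be pink.

pink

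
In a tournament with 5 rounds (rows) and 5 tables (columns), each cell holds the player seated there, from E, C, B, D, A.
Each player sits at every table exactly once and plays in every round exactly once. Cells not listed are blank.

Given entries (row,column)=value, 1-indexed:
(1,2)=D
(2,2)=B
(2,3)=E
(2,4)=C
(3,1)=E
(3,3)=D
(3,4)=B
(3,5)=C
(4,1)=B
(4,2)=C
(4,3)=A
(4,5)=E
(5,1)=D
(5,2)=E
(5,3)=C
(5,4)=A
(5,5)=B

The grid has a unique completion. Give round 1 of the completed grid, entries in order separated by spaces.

C D B E A

Round 1, table 3: round 1 has {D} and table 3 has {E, C, D, A}, leaving only B.
Round 1, table 4: round 1 has {B, D} and table 4 has {C, B, A}, leaving only E.
Round 1, table 5: round 1 has {E, B, D} and table 5 has {E, C, B}, leaving only A.
Round 1, table 1: round 1 has {E, B, D, A} and table 1 has {E, B, D}, leaving only C.
So round 1 reads: C D B E A.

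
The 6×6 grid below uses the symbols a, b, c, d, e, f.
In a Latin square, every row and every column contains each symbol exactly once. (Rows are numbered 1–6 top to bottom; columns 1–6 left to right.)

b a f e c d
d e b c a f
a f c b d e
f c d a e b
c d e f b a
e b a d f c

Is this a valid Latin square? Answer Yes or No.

Yes

Each row is a permutation of the 6 symbols, and so is each column.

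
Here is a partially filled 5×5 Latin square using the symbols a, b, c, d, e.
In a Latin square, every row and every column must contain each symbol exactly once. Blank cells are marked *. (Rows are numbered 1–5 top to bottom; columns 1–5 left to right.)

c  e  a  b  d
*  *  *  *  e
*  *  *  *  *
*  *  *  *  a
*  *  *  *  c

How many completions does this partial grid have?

Row 2, column 1: eliminating its row and column leaves {a, b, d}.
Row 2, column 2: eliminating its row and column leaves {a, b, c, d}.
Row 2, column 3: eliminating its row and column leaves {b, c, d}.
Row 2, column 4: eliminating its row and column leaves {a, c, d}.
Row 3, column 1: eliminating its row and column leaves {a, b, d, e}.
Row 3, column 2: eliminating its row and column leaves {a, b, c, d}.
Row 3, column 3: eliminating its row and column leaves {b, c, d, e}.
Row 3, column 4: eliminating its row and column leaves {a, c, d, e}.
Row 3, column 5: eliminating its row and column leaves {b}.
Row 4, column 1: eliminating its row and column leaves {b, d, e}.
Row 4, column 2: eliminating its row and column leaves {b, c, d}.
Row 4, column 3: eliminating its row and column leaves {b, c, d, e}.
Row 4, column 4: eliminating its row and column leaves {c, d, e}.
Row 5, column 1: eliminating its row and column leaves {a, b, d, e}.
Row 5, column 2: eliminating its row and column leaves {a, b, d}.
Row 5, column 3: eliminating its row and column leaves {b, d, e}.
Row 5, column 4: eliminating its row and column leaves {a, d, e}.
Enumerating the assignments across these blanks that avoid any row or column repeat gives 56 completions.

56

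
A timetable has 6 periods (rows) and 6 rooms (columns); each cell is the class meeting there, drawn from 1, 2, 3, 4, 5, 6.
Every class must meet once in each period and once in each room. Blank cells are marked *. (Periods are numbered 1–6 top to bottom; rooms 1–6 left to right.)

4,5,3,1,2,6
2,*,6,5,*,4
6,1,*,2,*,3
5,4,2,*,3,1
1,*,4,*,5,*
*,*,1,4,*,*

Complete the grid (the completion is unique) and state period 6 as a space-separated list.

Period 6, room 1: period 6 has {1, 4} and room 1 has {1, 2, 4, 5, 6}, leaving only 3.
Period 6, room 5: period 6 has {1, 3, 4} and room 5 has {2, 3, 5}, leaving only 6.
Period 6, room 2: period 6 has {1, 3, 4, 6} and room 2 has {1, 4, 5}, leaving only 2.
Period 6, room 6: period 6 has {1, 2, 3, 4, 6} and room 6 has {1, 3, 4, 6}, leaving only 5.
So period 6 reads: 3 2 1 4 6 5.

3 2 1 4 6 5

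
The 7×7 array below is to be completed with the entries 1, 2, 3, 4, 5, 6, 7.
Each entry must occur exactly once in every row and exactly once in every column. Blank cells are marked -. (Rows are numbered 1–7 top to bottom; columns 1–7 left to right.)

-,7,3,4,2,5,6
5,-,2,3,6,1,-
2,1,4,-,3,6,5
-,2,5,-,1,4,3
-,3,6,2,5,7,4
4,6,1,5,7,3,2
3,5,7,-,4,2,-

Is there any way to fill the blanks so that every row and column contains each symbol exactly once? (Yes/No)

Row 1, column 1: row 1 has {2, 3, 4, 5, 6, 7} and column 1 has {2, 3, 4, 5}, so it must be 1.
Now row 5, column 1: row 5 together with column 1 already contain {1, 2, 3, 4, 5, 6, 7} — every symbol — so nothing can go there. The grid has no valid completion.

No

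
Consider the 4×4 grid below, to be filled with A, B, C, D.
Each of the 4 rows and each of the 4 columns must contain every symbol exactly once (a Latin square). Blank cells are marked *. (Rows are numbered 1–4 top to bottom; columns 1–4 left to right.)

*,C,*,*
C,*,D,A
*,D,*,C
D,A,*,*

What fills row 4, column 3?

C

Row 2, column 2: row 2 has {A, C, D} and column 2 has {A, C, D}, leaving only B.
Row 4, column 4: row 4 has {A, D} and column 4 has {A, C}, leaving only B.
Row 4 already has {A, B, D} and column 3 already has {D}, so row 4, column 3 must be C.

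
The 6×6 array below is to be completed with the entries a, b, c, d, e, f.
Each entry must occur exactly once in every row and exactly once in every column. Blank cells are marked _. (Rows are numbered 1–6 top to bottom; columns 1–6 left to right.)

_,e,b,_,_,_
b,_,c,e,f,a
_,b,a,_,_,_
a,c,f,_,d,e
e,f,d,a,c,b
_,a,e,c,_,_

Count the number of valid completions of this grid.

Row 1, column 1: eliminating its row and column leaves {c, d, f}.
Row 1, column 4: eliminating its row and column leaves {d, f}.
Row 1, column 5: eliminating its row and column leaves {a}.
Row 1, column 6: eliminating its row and column leaves {c, d, f}.
Row 2, column 2: eliminating its row and column leaves {d}.
Row 3, column 1: eliminating its row and column leaves {c, d, f}.
Row 3, column 4: eliminating its row and column leaves {d, f}.
Row 3, column 5: eliminating its row and column leaves {e}.
Row 3, column 6: eliminating its row and column leaves {c, d, f}.
Row 4, column 4: eliminating its row and column leaves {b}.
Row 6, column 1: eliminating its row and column leaves {d, f}.
Row 6, column 5: eliminating its row and column leaves {b}.
Row 6, column 6: eliminating its row and column leaves {d, f}.
Enumerating the assignments across these blanks that avoid any row or column repeat gives 4 completions.

4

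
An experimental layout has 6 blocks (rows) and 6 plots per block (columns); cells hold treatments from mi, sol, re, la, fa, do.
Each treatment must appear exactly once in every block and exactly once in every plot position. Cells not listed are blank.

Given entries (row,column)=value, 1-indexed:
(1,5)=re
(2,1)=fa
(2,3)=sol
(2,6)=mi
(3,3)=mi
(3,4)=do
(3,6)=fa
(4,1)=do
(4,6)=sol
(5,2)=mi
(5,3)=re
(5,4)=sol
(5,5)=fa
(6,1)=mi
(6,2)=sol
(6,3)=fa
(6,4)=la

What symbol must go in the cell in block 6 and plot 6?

Block 2, plot 4: block 2 has {mi, sol, fa} and plot 4 has {sol, la, do}, leaving only re.
Block 4, plot 3: block 4 has {sol, do} and plot 3 has {mi, sol, re, fa}, leaving only la.
Block 1, plot 3: block 1 has {re} and plot 3 has {mi, sol, re, la, fa}, leaving only do.
Block 1, plot 6: block 1 has {re, do} and plot 6 has {mi, sol, fa}, leaving only la.
Block 1, plot 1: block 1 has {re, la, do} and plot 1 has {mi, fa, do}, leaving only sol.
Block 1, plot 2: block 1 has {sol, re, la, do} and plot 2 has {mi, sol}, leaving only fa.
Block 1, plot 4: block 1 has {sol, re, la, fa, do} and plot 4 has {sol, re, la, do}, leaving only mi.
Block 4, plot 2: block 4 has {sol, la, do} and plot 2 has {mi, sol, fa}, leaving only re.
Block 3, plot 2: block 3 has {mi, fa, do} and plot 2 has {mi, sol, re, fa}, leaving only la.
Block 2, plot 2: block 2 has {mi, sol, re, fa} and plot 2 has {mi, sol, re, la, fa}, leaving only do.
Block 2, plot 5: block 2 has {mi, sol, re, fa, do} and plot 5 has {re, fa}, leaving only la.
Block 3, plot 1: block 3 has {mi, la, fa, do} and plot 1 has {mi, sol, fa, do}, leaving only re.
Block 3, plot 5: block 3 has {mi, re, la, fa, do} and plot 5 has {re, la, fa}, leaving only sol.
Block 4, plot 4: block 4 has {sol, re, la, do} and plot 4 has {mi, sol, re, la, do}, leaving only fa.
Block 4, plot 5: block 4 has {sol, re, la, fa, do} and plot 5 has {sol, re, la, fa}, leaving only mi.
Block 5, plot 1: block 5 has {mi, sol, re, fa} and plot 1 has {mi, sol, re, fa, do}, leaving only la.
Block 5, plot 6: block 5 has {mi, sol, re, la, fa} and plot 6 has {mi, sol, la, fa}, leaving only do.
Block 6 already has {mi, sol, la, fa} and plot 6 already has {mi, sol, la, fa, do}, so block 6, plot 6 must be re.

re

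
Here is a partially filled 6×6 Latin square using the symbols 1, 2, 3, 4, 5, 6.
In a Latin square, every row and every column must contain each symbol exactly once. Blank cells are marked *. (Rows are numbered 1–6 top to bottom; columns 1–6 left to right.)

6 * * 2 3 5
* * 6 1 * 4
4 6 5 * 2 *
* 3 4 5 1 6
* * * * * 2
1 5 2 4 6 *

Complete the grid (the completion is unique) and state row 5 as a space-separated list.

5 1 3 6 4 2

Row 1, column 3: row 1 has {2, 3, 5, 6} and column 3 has {2, 4, 5, 6}, leaving only 1.
Row 5, column 3: row 5 has {2} and column 3 has {1, 2, 4, 5, 6}, leaving only 3.
Row 5, column 1: row 5 has {2, 3} and column 1 has {1, 4, 6}, leaving only 5.
Row 5, column 4: row 5 has {2, 3, 5} and column 4 has {1, 2, 4, 5}, leaving only 6.
Row 5, column 5: row 5 has {2, 3, 5, 6} and column 5 has {1, 2, 3, 6}, leaving only 4.
Row 5, column 2: row 5 has {2, 3, 4, 5, 6} and column 2 has {3, 5, 6}, leaving only 1.
So row 5 reads: 5 1 3 6 4 2.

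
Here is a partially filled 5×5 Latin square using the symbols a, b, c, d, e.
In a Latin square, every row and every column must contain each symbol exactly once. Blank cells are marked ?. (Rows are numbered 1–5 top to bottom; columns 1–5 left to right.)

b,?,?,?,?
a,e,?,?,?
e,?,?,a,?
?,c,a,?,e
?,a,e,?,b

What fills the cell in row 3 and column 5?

Row 1, column 2: row 1 has {b} and column 2 has {a, c, e}, leaving only d.
Row 1, column 3: row 1 has {b, d} and column 3 has {a, e}, leaving only c.
Row 1, column 4: row 1 has {b, c, d} and column 4 has {a}, leaving only e.
Row 1, column 5: row 1 has {b, c, d, e} and column 5 has {b, e}, leaving only a.
Row 3, column 2: row 3 has {a, e} and column 2 has {a, c, d, e}, leaving only b.
Row 3, column 3: row 3 has {a, b, e} and column 3 has {a, c, e}, leaving only d.
Row 3 already has {a, b, d, e} and column 5 already has {a, b, e}, so row 3, column 5 must be c.

c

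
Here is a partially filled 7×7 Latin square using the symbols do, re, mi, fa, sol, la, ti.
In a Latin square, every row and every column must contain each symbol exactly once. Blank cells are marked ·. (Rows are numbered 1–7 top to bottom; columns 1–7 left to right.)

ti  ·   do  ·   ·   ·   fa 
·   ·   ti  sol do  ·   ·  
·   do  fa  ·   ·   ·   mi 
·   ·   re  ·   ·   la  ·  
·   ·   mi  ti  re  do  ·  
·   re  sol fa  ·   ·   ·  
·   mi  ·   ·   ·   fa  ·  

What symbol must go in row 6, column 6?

ti

Row 7, column 3: row 7 has {mi, fa} and column 3 has {do, re, mi, fa, sol, ti}, leaving only la.
Row 6, column 6 is narrowed to {mi, ti}.
If it were mi, then row 5, column 7 would be left with no valid symbol.
So row 6, column 6 must be ti.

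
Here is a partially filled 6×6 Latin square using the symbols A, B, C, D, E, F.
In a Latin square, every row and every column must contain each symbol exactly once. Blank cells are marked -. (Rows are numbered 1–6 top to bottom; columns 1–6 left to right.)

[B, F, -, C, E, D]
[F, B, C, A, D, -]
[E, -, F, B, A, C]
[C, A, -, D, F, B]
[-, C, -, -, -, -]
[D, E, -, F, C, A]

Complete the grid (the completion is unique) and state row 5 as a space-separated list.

A C D E B F

Row 5, column 1: row 5 has {C} and column 1 has {B, C, D, E, F}, leaving only A.
Row 5, column 4: row 5 has {A, C} and column 4 has {A, B, C, D, F}, leaving only E.
Row 5, column 5: row 5 has {A, C, E} and column 5 has {A, C, D, E, F}, leaving only B.
Row 5, column 3: row 5 has {A, B, C, E} and column 3 has {C, F}, leaving only D.
Row 5, column 6: row 5 has {A, B, C, D, E} and column 6 has {A, B, C, D}, leaving only F.
So row 5 reads: A C D E B F.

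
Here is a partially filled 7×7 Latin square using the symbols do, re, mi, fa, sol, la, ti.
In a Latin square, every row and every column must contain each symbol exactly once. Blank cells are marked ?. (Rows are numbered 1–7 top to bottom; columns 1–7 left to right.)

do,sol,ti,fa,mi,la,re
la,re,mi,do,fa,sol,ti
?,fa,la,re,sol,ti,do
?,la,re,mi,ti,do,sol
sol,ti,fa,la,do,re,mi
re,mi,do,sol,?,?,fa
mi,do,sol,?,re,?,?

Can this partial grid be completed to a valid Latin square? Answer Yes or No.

Row 3, column 1: row 3 together with column 1 already contain {do, re, mi, fa, sol, la, ti} — every symbol — so nothing can go there. The grid has no valid completion.

No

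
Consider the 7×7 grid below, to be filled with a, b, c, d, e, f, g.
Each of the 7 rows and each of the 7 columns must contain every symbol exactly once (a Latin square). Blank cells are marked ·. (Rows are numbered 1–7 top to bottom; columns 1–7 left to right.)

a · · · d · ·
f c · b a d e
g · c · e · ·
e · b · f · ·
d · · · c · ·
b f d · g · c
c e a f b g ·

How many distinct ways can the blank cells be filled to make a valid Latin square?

24

Row 1, column 2: eliminating its row and column leaves {b, g}.
Row 1, column 3: eliminating its row and column leaves {e, f, g}.
Row 1, column 4: eliminating its row and column leaves {c, e, g}.
Row 1, column 6: eliminating its row and column leaves {b, c, e, f}.
Row 1, column 7: eliminating its row and column leaves {b, f, g}.
Row 2, column 3: eliminating its row and column leaves {g}.
Row 3, column 2: eliminating its row and column leaves {a, b, d}.
Row 3, column 4: eliminating its row and column leaves {a, d}.
Row 3, column 6: eliminating its row and column leaves {a, b, f}.
Row 3, column 7: eliminating its row and column leaves {a, b, d, f}.
Row 4, column 2: eliminating its row and column leaves {a, d, g}.
Row 4, column 4: eliminating its row and column leaves {a, c, d, g}.
Row 4, column 6: eliminating its row and column leaves {a, c}.
Row 4, column 7: eliminating its row and column leaves {a, d, g}.
Row 5, column 2: eliminating its row and column leaves {a, b, g}.
Row 5, column 3: eliminating its row and column leaves {e, f, g}.
Row 5, column 4: eliminating its row and column leaves {a, e, g}.
Row 5, column 6: eliminating its row and column leaves {a, b, e, f}.
Row 5, column 7: eliminating its row and column leaves {a, b, f, g}.
Row 6, column 4: eliminating its row and column leaves {a, e}.
Row 6, column 6: eliminating its row and column leaves {a, e}.
Row 7, column 7: eliminating its row and column leaves {d}.
Enumerating the assignments across these blanks that avoid any row or column repeat gives 24 completions.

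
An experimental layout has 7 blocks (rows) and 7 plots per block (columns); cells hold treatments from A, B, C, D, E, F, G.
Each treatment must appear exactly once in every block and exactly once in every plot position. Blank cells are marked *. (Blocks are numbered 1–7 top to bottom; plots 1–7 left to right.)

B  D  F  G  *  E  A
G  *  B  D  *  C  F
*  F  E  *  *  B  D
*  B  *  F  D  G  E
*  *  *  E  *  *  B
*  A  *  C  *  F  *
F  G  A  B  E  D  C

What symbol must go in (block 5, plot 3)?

Block 1, plot 5: block 1 has {A, B, D, E, F, G} and plot 5 has {D, E}, leaving only C.
Block 2, plot 2: block 2 has {B, C, D, F, G} and plot 2 has {A, B, D, F, G}, leaving only E.
Block 2, plot 5: block 2 has {B, C, D, E, F, G} and plot 5 has {C, D, E}, leaving only A.
Block 3, plot 4: block 3 has {B, D, E, F} and plot 4 has {B, C, D, E, F, G}, leaving only A.
Block 3, plot 1: block 3 has {A, B, D, E, F} and plot 1 has {B, F, G}, leaving only C.
Block 3, plot 5: block 3 has {A, B, C, D, E, F} and plot 5 has {A, C, D, E}, leaving only G.
Block 4, plot 1: block 4 has {B, D, E, F, G} and plot 1 has {B, C, F, G}, leaving only A.
Block 4, plot 3: block 4 has {A, B, D, E, F, G} and plot 3 has {A, B, E, F}, leaving only C.
Block 5, plot 1: block 5 has {B, E} and plot 1 has {A, B, C, F, G}, leaving only D.
Block 5 already has {B, D, E} and plot 3 already has {A, B, C, E, F}, so block 5, plot 3 must be G.

G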